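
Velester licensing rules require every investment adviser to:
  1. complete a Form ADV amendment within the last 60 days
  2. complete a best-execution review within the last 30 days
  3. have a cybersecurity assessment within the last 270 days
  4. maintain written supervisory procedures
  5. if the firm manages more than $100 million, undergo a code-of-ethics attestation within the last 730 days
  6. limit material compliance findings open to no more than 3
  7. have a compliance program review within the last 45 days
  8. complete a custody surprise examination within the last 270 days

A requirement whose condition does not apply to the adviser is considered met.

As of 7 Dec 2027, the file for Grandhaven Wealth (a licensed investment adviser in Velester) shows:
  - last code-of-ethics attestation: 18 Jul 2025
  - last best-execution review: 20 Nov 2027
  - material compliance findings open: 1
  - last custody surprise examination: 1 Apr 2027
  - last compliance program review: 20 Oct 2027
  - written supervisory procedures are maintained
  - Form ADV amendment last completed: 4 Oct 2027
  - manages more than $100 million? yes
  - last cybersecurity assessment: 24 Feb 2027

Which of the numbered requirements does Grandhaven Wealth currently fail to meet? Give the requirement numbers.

1, 3, 5, 7

1. Form ADV amendment 64 days ago vs limit 60 → not met
2. best-execution review 17 days ago vs limit 30 → met
3. cybersecurity assessment 286 days ago vs limit 270 → not met
4. written supervisory procedures present → met
5. condition 'manages more than $100 million' holds; code-of-ethics attestation 872 days ago vs limit 730 → not met
6. material compliance findings open 1 ≤ 3 → met
7. compliance program review 48 days ago vs limit 45 → not met
8. custody surprise examination 250 days ago vs limit 270 → met
Not met: 1, 3, 5, 7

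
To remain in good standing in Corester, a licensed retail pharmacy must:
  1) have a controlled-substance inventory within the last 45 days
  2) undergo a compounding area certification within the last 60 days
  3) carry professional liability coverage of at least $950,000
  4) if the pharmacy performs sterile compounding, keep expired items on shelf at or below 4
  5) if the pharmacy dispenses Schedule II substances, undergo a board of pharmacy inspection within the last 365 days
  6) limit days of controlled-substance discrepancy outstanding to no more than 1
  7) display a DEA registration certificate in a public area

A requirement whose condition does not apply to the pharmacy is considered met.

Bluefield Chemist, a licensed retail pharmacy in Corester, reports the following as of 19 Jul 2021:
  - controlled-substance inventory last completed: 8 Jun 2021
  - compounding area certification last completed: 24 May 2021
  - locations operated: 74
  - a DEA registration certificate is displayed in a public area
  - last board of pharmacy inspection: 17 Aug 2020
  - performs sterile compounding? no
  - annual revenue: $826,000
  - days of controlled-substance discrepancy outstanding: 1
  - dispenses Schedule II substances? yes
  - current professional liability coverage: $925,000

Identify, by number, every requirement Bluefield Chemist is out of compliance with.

1. controlled-substance inventory 41 days ago vs limit 45 → met
2. compounding area certification 56 days ago vs limit 60 → met
3. professional liability coverage $925,000 < $950,000 → not met
4. condition 'performs sterile compounding' does not hold → requirement n/a → met
5. condition 'dispenses Schedule II substances' holds; board of pharmacy inspection 336 days ago vs limit 365 → met
6. days of controlled-substance discrepancy outstanding 1 ≤ 1 → met
7. DEA registration certificate present → met
Not met: 3

3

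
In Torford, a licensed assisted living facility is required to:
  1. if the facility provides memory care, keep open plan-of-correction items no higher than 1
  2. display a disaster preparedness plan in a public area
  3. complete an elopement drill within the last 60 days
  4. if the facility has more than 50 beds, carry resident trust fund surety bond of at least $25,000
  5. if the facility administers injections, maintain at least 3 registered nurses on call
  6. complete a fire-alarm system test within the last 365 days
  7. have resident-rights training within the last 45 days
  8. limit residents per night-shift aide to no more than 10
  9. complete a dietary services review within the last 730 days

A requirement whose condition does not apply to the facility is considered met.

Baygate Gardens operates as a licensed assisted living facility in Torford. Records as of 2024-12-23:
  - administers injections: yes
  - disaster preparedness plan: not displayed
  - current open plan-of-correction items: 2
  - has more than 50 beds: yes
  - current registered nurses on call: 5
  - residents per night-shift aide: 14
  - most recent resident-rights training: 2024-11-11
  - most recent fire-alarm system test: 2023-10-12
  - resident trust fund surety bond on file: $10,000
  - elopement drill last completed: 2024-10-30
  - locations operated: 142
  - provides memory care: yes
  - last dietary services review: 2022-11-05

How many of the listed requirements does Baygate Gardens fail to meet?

1. condition 'provides memory care' holds; open plan-of-correction items 2 > 1 → not met
2. disaster preparedness plan absent → not met
3. elopement drill 54 days ago vs limit 60 → met
4. condition 'has more than 50 beds' holds; resident trust fund surety bond $10,000 < $25,000 → not met
5. condition 'administers injections' holds; registered nurses on call 5 ≥ 3 → met
6. fire-alarm system test 438 days ago vs limit 365 → not met
7. resident-rights training 42 days ago vs limit 45 → met
8. residents per night-shift aide 14 > 10 → not met
9. dietary services review 779 days ago vs limit 730 → not met
Not met: 6 of 9

6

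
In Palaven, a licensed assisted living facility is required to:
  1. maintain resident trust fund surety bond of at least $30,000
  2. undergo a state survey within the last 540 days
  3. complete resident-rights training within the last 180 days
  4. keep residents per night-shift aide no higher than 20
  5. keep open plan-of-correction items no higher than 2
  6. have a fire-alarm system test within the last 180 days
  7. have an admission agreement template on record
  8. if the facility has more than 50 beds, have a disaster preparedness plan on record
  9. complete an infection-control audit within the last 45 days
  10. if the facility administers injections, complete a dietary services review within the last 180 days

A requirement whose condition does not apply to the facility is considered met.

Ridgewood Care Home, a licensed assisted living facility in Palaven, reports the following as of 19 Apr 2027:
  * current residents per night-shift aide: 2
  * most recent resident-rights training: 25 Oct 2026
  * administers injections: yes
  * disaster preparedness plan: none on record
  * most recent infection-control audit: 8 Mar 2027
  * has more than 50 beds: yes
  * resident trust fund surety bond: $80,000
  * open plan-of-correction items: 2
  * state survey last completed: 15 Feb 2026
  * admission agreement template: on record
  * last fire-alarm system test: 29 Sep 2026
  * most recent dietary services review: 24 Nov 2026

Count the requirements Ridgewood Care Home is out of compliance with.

1. resident trust fund surety bond $80,000 ≥ $30,000 → met
2. state survey 428 days ago vs limit 540 → met
3. resident-rights training 176 days ago vs limit 180 → met
4. residents per night-shift aide 2 ≤ 20 → met
5. open plan-of-correction items 2 ≤ 2 → met
6. fire-alarm system test 202 days ago vs limit 180 → not met
7. admission agreement template present → met
8. condition 'has more than 50 beds' holds; disaster preparedness plan absent → not met
9. infection-control audit 42 days ago vs limit 45 → met
10. condition 'administers injections' holds; dietary services review 146 days ago vs limit 180 → met
Not met: 2 of 10

2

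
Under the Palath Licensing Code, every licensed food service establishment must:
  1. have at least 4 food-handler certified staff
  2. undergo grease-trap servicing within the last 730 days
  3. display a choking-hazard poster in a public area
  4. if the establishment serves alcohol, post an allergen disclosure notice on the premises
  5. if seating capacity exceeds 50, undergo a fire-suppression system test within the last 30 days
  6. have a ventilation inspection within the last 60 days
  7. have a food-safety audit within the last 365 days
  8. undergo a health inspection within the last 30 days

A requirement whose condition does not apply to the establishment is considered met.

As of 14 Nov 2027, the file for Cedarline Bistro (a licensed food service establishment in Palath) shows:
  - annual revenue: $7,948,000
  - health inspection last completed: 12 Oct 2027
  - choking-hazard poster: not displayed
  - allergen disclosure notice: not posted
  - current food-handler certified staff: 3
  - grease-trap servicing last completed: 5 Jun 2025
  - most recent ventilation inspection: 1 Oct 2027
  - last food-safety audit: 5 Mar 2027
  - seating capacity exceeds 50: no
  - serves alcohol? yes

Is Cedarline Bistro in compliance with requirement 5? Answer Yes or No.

Yes

5. condition 'seating capacity exceeds 50' does not hold → requirement n/a → met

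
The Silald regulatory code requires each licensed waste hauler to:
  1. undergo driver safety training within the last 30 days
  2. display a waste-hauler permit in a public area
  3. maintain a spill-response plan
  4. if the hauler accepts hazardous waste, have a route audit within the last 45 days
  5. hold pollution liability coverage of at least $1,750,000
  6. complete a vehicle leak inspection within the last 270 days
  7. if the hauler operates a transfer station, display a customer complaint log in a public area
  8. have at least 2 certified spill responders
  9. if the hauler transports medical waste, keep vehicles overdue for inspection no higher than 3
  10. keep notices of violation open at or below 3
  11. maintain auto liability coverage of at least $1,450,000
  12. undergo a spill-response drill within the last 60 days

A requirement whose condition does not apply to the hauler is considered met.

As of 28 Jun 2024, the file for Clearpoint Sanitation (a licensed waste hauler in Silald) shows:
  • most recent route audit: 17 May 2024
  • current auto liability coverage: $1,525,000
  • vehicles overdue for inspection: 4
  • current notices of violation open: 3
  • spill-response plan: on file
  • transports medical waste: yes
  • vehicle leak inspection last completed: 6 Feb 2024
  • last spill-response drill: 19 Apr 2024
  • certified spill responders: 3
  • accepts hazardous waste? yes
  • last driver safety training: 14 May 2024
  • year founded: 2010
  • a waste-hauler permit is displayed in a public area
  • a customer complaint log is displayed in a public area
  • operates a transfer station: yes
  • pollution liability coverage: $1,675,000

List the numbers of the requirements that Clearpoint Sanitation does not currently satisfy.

1. driver safety training 45 days ago vs limit 30 → not met
2. waste-hauler permit present → met
3. spill-response plan present → met
4. condition 'accepts hazardous waste' holds; route audit 42 days ago vs limit 45 → met
5. pollution liability coverage $1,675,000 < $1,750,000 → not met
6. vehicle leak inspection 143 days ago vs limit 270 → met
7. condition 'operates a transfer station' holds; customer complaint log present → met
8. certified spill responders 3 ≥ 2 → met
9. condition 'transports medical waste' holds; vehicles overdue for inspection 4 > 3 → not met
10. notices of violation open 3 ≤ 3 → met
11. auto liability coverage $1,525,000 ≥ $1,450,000 → met
12. spill-response drill 70 days ago vs limit 60 → not met
Not met: 1, 5, 9, 12

1, 5, 9, 12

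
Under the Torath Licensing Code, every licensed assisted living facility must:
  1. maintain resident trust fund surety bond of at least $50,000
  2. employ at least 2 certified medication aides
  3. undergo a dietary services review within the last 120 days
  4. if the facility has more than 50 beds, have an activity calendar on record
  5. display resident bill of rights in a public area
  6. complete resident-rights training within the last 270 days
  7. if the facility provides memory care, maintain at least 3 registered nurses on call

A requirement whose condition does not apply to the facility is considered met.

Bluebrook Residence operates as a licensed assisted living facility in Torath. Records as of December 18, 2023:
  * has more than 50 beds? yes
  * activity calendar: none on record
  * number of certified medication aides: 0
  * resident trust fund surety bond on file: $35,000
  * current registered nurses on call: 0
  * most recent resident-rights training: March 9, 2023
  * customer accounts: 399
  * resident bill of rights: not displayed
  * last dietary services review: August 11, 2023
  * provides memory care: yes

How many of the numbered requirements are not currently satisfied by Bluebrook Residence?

1. resident trust fund surety bond $35,000 < $50,000 → not met
2. certified medication aides 0 < 2 → not met
3. dietary services review 129 days ago vs limit 120 → not met
4. condition 'has more than 50 beds' holds; activity calendar absent → not met
5. resident bill of rights absent → not met
6. resident-rights training 284 days ago vs limit 270 → not met
7. condition 'provides memory care' holds; registered nurses on call 0 < 3 → not met
Not met: 7 of 7

7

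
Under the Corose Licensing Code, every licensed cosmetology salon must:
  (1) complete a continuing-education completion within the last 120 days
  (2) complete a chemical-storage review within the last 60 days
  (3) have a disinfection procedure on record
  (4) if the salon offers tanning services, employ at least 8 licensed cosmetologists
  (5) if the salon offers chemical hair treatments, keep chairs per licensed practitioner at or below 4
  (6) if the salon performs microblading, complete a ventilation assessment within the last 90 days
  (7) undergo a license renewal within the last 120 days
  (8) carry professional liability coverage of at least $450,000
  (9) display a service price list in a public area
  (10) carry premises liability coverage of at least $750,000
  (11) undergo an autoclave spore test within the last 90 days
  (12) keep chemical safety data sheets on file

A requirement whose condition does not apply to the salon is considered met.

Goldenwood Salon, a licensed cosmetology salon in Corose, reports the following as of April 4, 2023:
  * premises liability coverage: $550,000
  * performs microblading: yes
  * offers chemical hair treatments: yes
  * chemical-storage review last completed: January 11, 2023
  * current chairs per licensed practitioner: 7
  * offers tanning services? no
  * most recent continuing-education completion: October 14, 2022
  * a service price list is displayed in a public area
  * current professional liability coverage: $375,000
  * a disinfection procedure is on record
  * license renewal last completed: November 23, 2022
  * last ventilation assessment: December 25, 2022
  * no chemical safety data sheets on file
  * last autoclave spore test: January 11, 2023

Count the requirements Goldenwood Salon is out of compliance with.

1. continuing-education completion 172 days ago vs limit 120 → not met
2. chemical-storage review 83 days ago vs limit 60 → not met
3. disinfection procedure present → met
4. condition 'offers tanning services' does not hold → requirement n/a → met
5. condition 'offers chemical hair treatments' holds; chairs per licensed practitioner 7 > 4 → not met
6. condition 'performs microblading' holds; ventilation assessment 100 days ago vs limit 90 → not met
7. license renewal 132 days ago vs limit 120 → not met
8. professional liability coverage $375,000 < $450,000 → not met
9. service price list present → met
10. premises liability coverage $550,000 < $750,000 → not met
11. autoclave spore test 83 days ago vs limit 90 → met
12. chemical safety data sheets absent → not met
Not met: 8 of 12

8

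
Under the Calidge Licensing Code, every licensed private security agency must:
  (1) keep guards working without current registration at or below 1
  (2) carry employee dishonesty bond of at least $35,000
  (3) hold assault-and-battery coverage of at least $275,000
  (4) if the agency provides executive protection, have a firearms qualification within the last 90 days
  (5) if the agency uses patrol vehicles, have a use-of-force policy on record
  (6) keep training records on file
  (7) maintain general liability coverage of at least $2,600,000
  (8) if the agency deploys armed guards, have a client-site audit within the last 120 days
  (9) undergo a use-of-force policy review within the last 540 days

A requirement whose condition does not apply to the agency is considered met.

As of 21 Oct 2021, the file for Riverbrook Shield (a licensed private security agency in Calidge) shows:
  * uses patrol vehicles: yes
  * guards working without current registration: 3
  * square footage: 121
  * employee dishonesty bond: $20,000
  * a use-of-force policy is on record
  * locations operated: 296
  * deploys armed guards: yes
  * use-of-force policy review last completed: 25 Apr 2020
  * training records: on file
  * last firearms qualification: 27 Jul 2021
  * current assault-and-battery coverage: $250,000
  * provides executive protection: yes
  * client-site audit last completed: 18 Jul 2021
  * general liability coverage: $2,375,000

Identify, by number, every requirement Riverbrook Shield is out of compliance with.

1. guards working without current registration 3 > 1 → not met
2. employee dishonesty bond $20,000 < $35,000 → not met
3. assault-and-battery coverage $250,000 < $275,000 → not met
4. condition 'provides executive protection' holds; firearms qualification 86 days ago vs limit 90 → met
5. condition 'uses patrol vehicles' holds; use-of-force policy present → met
6. training records present → met
7. general liability coverage $2,375,000 < $2,600,000 → not met
8. condition 'deploys armed guards' holds; client-site audit 95 days ago vs limit 120 → met
9. use-of-force policy review 544 days ago vs limit 540 → not met
Not met: 1, 2, 3, 7, 9

1, 2, 3, 7, 9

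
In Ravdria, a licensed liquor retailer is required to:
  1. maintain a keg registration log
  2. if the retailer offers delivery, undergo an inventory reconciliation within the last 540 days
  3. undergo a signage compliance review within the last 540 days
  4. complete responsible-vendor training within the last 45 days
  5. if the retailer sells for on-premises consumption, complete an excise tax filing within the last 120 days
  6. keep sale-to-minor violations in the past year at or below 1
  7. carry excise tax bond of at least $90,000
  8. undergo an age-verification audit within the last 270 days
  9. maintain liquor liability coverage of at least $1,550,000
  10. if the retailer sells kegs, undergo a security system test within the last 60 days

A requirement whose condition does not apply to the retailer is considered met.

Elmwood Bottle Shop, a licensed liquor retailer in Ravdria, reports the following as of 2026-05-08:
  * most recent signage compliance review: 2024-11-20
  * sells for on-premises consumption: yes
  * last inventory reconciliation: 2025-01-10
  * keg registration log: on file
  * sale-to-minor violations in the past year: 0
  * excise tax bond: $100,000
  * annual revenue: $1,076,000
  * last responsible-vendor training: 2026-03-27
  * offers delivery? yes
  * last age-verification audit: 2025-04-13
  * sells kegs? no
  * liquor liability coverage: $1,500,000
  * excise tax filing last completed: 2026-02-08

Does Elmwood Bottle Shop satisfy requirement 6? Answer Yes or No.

Yes

6. sale-to-minor violations in the past year 0 ≤ 1 → met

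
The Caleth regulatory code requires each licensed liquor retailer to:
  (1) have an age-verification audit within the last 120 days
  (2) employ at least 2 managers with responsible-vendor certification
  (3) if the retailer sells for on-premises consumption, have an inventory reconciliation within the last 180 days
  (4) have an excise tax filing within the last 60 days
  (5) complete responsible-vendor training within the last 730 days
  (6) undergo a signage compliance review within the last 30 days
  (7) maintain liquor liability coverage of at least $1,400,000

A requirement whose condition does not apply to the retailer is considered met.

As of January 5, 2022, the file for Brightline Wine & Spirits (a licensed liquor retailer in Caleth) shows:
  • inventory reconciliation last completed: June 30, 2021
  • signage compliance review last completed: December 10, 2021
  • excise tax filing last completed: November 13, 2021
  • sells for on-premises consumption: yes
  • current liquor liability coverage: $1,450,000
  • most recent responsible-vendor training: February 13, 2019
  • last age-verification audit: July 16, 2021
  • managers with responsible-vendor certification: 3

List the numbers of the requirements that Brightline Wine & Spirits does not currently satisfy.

1. age-verification audit 173 days ago vs limit 120 → not met
2. managers with responsible-vendor certification 3 ≥ 2 → met
3. condition 'sells for on-premises consumption' holds; inventory reconciliation 189 days ago vs limit 180 → not met
4. excise tax filing 53 days ago vs limit 60 → met
5. responsible-vendor training 1057 days ago vs limit 730 → not met
6. signage compliance review 26 days ago vs limit 30 → met
7. liquor liability coverage $1,450,000 ≥ $1,400,000 → met
Not met: 1, 3, 5

1, 3, 5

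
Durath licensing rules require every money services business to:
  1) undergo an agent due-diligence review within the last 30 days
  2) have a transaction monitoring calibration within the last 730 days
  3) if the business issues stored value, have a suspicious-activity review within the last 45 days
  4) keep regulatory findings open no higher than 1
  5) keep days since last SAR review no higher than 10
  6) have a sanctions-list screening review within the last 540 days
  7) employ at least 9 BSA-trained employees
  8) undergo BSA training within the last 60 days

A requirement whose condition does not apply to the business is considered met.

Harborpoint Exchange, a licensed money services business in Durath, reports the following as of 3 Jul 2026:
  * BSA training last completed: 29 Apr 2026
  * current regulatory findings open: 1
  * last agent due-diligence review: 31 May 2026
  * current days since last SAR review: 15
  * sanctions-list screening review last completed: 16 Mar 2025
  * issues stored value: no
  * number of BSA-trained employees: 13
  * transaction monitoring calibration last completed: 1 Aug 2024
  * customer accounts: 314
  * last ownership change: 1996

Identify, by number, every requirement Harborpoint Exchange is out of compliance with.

1. agent due-diligence review 33 days ago vs limit 30 → not met
2. transaction monitoring calibration 701 days ago vs limit 730 → met
3. condition 'issues stored value' does not hold → requirement n/a → met
4. regulatory findings open 1 ≤ 1 → met
5. days since last SAR review 15 > 10 → not met
6. sanctions-list screening review 474 days ago vs limit 540 → met
7. BSA-trained employees 13 ≥ 9 → met
8. BSA training 65 days ago vs limit 60 → not met
Not met: 1, 5, 8

1, 5, 8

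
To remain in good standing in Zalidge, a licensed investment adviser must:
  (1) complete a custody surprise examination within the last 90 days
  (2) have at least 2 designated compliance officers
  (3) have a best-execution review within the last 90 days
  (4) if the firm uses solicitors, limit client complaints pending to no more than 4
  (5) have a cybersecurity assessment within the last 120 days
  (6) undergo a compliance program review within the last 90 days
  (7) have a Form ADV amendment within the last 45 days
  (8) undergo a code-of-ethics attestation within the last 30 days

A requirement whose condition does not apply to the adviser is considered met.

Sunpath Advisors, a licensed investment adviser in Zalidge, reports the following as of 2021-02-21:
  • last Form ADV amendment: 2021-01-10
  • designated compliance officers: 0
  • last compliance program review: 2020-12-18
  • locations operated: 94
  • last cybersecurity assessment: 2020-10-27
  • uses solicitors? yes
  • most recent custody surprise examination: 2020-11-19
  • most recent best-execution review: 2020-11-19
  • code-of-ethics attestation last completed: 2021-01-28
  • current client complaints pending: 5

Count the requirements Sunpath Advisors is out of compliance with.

1. custody surprise examination 94 days ago vs limit 90 → not met
2. designated compliance officers 0 < 2 → not met
3. best-execution review 94 days ago vs limit 90 → not met
4. condition 'uses solicitors' holds; client complaints pending 5 > 4 → not met
5. cybersecurity assessment 117 days ago vs limit 120 → met
6. compliance program review 65 days ago vs limit 90 → met
7. Form ADV amendment 42 days ago vs limit 45 → met
8. code-of-ethics attestation 24 days ago vs limit 30 → met
Not met: 4 of 8

4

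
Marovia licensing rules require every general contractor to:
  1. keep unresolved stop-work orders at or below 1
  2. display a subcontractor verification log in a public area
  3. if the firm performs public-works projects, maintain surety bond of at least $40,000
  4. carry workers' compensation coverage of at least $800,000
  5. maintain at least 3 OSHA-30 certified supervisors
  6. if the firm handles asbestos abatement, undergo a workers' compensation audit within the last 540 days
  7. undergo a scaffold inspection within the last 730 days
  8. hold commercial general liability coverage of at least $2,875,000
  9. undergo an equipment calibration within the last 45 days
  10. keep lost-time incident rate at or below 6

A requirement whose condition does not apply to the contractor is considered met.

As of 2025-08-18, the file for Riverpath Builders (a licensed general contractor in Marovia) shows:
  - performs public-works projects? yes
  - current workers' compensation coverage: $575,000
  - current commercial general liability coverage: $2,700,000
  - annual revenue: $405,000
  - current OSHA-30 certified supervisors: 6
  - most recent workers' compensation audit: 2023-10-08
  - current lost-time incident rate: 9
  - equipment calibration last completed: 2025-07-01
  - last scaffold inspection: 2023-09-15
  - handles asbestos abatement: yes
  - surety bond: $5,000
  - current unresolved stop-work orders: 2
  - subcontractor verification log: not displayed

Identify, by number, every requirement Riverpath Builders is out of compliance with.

1, 2, 3, 4, 6, 8, 9, 10

1. unresolved stop-work orders 2 > 1 → not met
2. subcontractor verification log absent → not met
3. condition 'performs public-works projects' holds; surety bond $5,000 < $40,000 → not met
4. workers' compensation coverage $575,000 < $800,000 → not met
5. OSHA-30 certified supervisors 6 ≥ 3 → met
6. condition 'handles asbestos abatement' holds; workers' compensation audit 680 days ago vs limit 540 → not met
7. scaffold inspection 703 days ago vs limit 730 → met
8. commercial general liability coverage $2,700,000 < $2,875,000 → not met
9. equipment calibration 48 days ago vs limit 45 → not met
10. lost-time incident rate 9 > 6 → not met
Not met: 1, 2, 3, 4, 6, 8, 9, 10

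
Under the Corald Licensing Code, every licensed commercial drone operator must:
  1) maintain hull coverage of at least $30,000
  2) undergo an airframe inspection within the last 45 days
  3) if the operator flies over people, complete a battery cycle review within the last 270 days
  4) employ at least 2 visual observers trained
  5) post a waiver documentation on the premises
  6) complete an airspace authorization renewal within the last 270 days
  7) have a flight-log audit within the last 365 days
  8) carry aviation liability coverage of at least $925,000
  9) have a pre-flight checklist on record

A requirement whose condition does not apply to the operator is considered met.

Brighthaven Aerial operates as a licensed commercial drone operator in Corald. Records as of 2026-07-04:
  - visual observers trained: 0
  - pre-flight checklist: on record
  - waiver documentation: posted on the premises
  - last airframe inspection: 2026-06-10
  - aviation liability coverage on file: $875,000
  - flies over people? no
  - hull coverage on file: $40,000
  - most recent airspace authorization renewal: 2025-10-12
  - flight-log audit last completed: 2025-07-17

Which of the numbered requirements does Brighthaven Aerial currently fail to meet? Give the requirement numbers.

4, 8

1. hull coverage $40,000 ≥ $30,000 → met
2. airframe inspection 24 days ago vs limit 45 → met
3. condition 'flies over people' does not hold → requirement n/a → met
4. visual observers trained 0 < 2 → not met
5. waiver documentation present → met
6. airspace authorization renewal 265 days ago vs limit 270 → met
7. flight-log audit 352 days ago vs limit 365 → met
8. aviation liability coverage $875,000 < $925,000 → not met
9. pre-flight checklist present → met
Not met: 4, 8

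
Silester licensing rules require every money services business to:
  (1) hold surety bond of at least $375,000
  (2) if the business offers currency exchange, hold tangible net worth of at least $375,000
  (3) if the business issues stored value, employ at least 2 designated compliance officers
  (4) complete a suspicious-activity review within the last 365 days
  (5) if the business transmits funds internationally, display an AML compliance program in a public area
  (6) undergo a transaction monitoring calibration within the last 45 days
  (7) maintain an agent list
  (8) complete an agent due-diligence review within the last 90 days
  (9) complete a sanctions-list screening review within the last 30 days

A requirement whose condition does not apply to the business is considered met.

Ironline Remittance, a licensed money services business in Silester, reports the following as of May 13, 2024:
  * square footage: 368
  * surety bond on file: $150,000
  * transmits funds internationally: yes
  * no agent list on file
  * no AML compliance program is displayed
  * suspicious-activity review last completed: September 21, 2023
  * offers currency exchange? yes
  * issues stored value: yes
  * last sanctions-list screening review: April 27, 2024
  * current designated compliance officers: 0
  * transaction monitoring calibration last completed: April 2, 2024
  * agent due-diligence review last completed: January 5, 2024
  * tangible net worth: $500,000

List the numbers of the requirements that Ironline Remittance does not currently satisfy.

1, 3, 5, 7, 8

1. surety bond $150,000 < $375,000 → not met
2. condition 'offers currency exchange' holds; tangible net worth $500,000 ≥ $375,000 → met
3. condition 'issues stored value' holds; designated compliance officers 0 < 2 → not met
4. suspicious-activity review 235 days ago vs limit 365 → met
5. condition 'transmits funds internationally' holds; AML compliance program absent → not met
6. transaction monitoring calibration 41 days ago vs limit 45 → met
7. agent list absent → not met
8. agent due-diligence review 129 days ago vs limit 90 → not met
9. sanctions-list screening review 16 days ago vs limit 30 → met
Not met: 1, 3, 5, 7, 8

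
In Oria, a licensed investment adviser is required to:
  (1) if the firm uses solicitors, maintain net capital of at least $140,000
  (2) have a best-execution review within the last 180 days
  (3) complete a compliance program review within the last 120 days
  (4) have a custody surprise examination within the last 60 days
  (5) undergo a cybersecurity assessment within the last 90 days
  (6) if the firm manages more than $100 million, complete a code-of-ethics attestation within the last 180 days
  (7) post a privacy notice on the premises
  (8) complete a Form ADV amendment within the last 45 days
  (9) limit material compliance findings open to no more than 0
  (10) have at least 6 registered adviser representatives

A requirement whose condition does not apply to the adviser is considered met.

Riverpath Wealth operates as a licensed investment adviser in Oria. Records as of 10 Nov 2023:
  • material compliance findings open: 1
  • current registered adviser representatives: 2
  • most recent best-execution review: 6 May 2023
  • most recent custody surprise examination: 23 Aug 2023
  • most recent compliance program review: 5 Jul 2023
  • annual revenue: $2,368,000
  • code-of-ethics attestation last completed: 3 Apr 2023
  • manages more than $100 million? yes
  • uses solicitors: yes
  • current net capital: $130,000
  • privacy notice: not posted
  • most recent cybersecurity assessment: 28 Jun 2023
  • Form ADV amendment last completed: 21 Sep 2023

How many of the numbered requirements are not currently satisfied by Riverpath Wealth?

1. condition 'uses solicitors' holds; net capital $130,000 < $140,000 → not met
2. best-execution review 188 days ago vs limit 180 → not met
3. compliance program review 128 days ago vs limit 120 → not met
4. custody surprise examination 79 days ago vs limit 60 → not met
5. cybersecurity assessment 135 days ago vs limit 90 → not met
6. condition 'manages more than $100 million' holds; code-of-ethics attestation 221 days ago vs limit 180 → not met
7. privacy notice absent → not met
8. Form ADV amendment 50 days ago vs limit 45 → not met
9. material compliance findings open 1 > 0 → not met
10. registered adviser representatives 2 < 6 → not met
Not met: 10 of 10

10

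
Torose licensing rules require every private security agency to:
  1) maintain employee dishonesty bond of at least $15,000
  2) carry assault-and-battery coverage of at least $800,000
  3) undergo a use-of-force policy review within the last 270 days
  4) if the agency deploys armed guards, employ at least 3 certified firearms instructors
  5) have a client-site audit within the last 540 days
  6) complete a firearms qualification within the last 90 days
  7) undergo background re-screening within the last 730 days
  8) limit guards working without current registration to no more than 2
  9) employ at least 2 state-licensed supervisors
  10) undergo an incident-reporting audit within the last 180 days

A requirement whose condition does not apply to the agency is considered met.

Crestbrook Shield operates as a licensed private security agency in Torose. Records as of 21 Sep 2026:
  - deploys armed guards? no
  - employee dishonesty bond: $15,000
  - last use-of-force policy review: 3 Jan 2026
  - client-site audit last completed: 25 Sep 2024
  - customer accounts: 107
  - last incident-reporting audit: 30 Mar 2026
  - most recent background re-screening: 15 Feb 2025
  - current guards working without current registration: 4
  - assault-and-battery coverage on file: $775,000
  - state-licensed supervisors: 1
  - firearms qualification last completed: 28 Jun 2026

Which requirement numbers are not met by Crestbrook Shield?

2, 5, 8, 9

1. employee dishonesty bond $15,000 ≥ $15,000 → met
2. assault-and-battery coverage $775,000 < $800,000 → not met
3. use-of-force policy review 261 days ago vs limit 270 → met
4. condition 'deploys armed guards' does not hold → requirement n/a → met
5. client-site audit 726 days ago vs limit 540 → not met
6. firearms qualification 85 days ago vs limit 90 → met
7. background re-screening 583 days ago vs limit 730 → met
8. guards working without current registration 4 > 2 → not met
9. state-licensed supervisors 1 < 2 → not met
10. incident-reporting audit 175 days ago vs limit 180 → met
Not met: 2, 5, 8, 9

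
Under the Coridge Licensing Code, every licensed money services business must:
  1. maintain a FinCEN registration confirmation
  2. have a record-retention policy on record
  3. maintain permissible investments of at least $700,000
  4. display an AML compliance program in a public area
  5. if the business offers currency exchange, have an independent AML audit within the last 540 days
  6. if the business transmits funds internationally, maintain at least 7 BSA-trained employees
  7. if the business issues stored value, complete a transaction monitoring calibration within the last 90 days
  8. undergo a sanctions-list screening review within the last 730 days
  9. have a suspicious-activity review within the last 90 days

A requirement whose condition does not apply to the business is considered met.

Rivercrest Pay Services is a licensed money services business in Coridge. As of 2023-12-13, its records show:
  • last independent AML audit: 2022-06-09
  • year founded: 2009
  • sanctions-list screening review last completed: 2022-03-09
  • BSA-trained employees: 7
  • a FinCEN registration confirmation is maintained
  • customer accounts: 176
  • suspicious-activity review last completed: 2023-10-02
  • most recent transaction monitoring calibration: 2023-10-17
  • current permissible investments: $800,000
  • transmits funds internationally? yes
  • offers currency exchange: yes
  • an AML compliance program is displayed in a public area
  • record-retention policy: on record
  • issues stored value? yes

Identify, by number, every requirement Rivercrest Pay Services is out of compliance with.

5

1. FinCEN registration confirmation present → met
2. record-retention policy present → met
3. permissible investments $800,000 ≥ $700,000 → met
4. AML compliance program present → met
5. condition 'offers currency exchange' holds; independent AML audit 552 days ago vs limit 540 → not met
6. condition 'transmits funds internationally' holds; BSA-trained employees 7 ≥ 7 → met
7. condition 'issues stored value' holds; transaction monitoring calibration 57 days ago vs limit 90 → met
8. sanctions-list screening review 644 days ago vs limit 730 → met
9. suspicious-activity review 72 days ago vs limit 90 → met
Not met: 5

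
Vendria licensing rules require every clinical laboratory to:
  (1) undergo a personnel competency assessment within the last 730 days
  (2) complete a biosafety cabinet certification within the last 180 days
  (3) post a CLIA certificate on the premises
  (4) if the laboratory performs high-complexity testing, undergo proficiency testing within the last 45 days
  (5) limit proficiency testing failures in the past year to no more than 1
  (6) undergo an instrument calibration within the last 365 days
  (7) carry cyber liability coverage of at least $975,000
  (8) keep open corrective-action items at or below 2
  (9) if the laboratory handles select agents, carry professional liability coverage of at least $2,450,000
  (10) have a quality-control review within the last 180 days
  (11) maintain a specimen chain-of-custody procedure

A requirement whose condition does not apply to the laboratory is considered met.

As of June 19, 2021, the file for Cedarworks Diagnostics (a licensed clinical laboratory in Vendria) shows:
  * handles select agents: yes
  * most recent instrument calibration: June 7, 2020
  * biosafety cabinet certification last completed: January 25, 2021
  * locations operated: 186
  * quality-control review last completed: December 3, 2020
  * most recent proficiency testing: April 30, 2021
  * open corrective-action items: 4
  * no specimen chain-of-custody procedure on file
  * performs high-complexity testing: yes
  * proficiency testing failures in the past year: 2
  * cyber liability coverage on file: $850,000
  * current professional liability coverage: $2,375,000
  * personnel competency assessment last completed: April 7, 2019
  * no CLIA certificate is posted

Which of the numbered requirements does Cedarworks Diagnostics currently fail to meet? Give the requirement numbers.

1. personnel competency assessment 804 days ago vs limit 730 → not met
2. biosafety cabinet certification 145 days ago vs limit 180 → met
3. CLIA certificate absent → not met
4. condition 'performs high-complexity testing' holds; proficiency testing 50 days ago vs limit 45 → not met
5. proficiency testing failures in the past year 2 > 1 → not met
6. instrument calibration 377 days ago vs limit 365 → not met
7. cyber liability coverage $850,000 < $975,000 → not met
8. open corrective-action items 4 > 2 → not met
9. condition 'handles select agents' holds; professional liability coverage $2,375,000 < $2,450,000 → not met
10. quality-control review 198 days ago vs limit 180 → not met
11. specimen chain-of-custody procedure absent → not met
Not met: 1, 3, 4, 5, 6, 7, 8, 9, 10, 11

1, 3, 4, 5, 6, 7, 8, 9, 10, 11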